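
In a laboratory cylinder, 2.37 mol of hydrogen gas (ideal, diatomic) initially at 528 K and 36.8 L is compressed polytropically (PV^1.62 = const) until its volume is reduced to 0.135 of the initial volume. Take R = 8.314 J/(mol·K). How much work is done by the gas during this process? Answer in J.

P₁ = nRT₁/V₁ = 2.37×8.314×528/36.8 = 283 kPa.
Polytropic n=1.62: T₂ = T₁(V₁/V₂)^(n−1) = 528×(7.41)^0.62 = 1830 K; P₂ = P₁(V₁/V₂)^n = 7250 kPa.
W = (P₁V₁−P₂V₂)/(n−1) = (283×36.8−7250×4.97)/0.62 = -41300 J.

-41300 J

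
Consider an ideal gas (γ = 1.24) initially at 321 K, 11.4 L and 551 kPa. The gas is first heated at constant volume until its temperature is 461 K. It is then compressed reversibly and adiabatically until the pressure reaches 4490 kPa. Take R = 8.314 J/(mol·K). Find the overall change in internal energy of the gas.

26400 J

n = P₁V₁/(RT₁) = 551×11.4/(8.314×321) = 2.35 mol.
Step 1 — Isochoric: V stays 11.4 L; P/T = const ⇒ T₂ = 461 K, P₂ = 791 kPa.
W = 0 (no volume change).
ΔU = nCvΔT = 2.35×34.6×(461−321) = 11400 J.
Q = ΔU = 11400 J.
State after step 1: P = 791 kPa, V = 11.4 L, T = 461 K.
Step 2 — Adiabatic: T₂/T₁ = (P₂/P₁)^((γ−1)/γ) ⇒ T₂ = 461×(5.67)^0.194 = 645 K; V₂ = 2.81 L.
ΔU = nCvΔT = 2.35×34.6×(645−461) = 15000 J.
Q = 0 for an adiabatic process, so W = −ΔU = -15000 J.
Net over both steps: W = -15000 J, Q = 11400 J, ΔU = 26400 J.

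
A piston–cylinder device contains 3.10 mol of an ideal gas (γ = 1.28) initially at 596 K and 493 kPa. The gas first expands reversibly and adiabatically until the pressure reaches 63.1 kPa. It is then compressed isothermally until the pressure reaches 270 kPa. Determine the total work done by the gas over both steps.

V₁ = nRT₁/P₁ = 3.10×8.314×596/493 = 31.2 L.
Step 1 — Adiabatic: T₂/T₁ = (P₂/P₁)^((γ−1)/γ) ⇒ T₂ = 596×(0.128)^0.219 = 380 K; V₂ = 155 L.
ΔU = nCvΔT = 3.10×29.7×(380−596) = -19900 J.
Q = 0 for an adiabatic process, so W = −ΔU = 19900 J.
State after step 1: P = 63.1 kPa, V = 155 L, T = 380 K.
Step 2 — Isothermal: T stays 380 K; PV = const ⇒ V₂ = 36.3 L, P₂ = 270 kPa.
ΔU = 0 (ideal gas, T constant).
W = nRT ln(V₂/V₁) = 3.10×8.314×380×ln(0.234) = -14200 J.
Q = ΔU + W = -14200 J.
Net over both steps: W = 5630 J, Q = -14200 J, ΔU = -19900 J.

5630 J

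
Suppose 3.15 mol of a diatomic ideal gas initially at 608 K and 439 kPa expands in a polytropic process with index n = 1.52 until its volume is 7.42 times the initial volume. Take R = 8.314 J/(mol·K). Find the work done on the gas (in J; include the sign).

-19800 J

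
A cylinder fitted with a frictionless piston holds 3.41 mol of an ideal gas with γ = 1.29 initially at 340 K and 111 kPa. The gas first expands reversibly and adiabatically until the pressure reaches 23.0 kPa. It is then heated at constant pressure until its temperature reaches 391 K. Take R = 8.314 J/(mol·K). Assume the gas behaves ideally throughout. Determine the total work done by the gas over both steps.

V₁ = nRT₁/P₁ = 3.41×8.314×340/111 = 86.8 L.
Step 1 — Adiabatic: T₂/T₁ = (P₂/P₁)^((γ−1)/γ) ⇒ T₂ = 340×(0.207)^0.225 = 239 K; V₂ = 294 L.
ΔU = nCvΔT = 3.41×28.7×(239−340) = -9910 J.
Q = 0 for an adiabatic process, so W = −ΔU = 9910 J.
State after step 1: P = 23.0 kPa, V = 294 L, T = 239 K.
Step 2 — Isobaric: P stays 23.0 kPa; V/T = const ⇒ T₂ = 391 K, V₂ = 482 L.
W = PΔV = 23.0×(482−294) kPa·L = 4320 J.
ΔU = nCvΔT = 3.41×28.7×(391−239) = 14900 J.
Q = ΔU + W = nCpΔT = 19200 J.
Net over both steps: W = 14200 J, Q = 19200 J, ΔU = 4990 J.

14200 J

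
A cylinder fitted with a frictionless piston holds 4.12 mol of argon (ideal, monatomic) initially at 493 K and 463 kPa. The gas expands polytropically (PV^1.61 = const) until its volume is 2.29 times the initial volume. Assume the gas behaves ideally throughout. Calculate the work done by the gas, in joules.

11000 J

V₁ = nRT₁/P₁ = 4.12×8.314×493/463 = 36.5 L.
Polytropic n=1.61: T₂ = T₁(V₁/V₂)^(n−1) = 493×(0.437)^0.61 = 297 K; P₂ = P₁(V₁/V₂)^n = 122 kPa.
W = (P₁V₁−P₂V₂)/(n−1) = (463×36.5−122×83.5)/0.61 = 11000 J.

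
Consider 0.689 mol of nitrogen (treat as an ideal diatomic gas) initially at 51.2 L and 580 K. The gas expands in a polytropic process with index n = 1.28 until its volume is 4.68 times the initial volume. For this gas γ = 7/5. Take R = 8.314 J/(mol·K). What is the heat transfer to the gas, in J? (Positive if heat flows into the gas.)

P₁ = nRT₁/V₁ = 0.689×8.314×580/51.2 = 64.9 kPa.
Polytropic n=1.28: T₂ = T₁(V₁/V₂)^(n−1) = 580×(0.214)^0.28 = 376 K; P₂ = P₁(V₁/V₂)^n = 9.00 kPa.
W = (P₁V₁−P₂V₂)/(n−1) = (64.9×51.2−9.00×240)/0.28 = 4160 J.
ΔU = nCvΔT = 0.689×20.8×(376−580) = -2910 J.
Q = ΔU + W = 1250 J.

1250 J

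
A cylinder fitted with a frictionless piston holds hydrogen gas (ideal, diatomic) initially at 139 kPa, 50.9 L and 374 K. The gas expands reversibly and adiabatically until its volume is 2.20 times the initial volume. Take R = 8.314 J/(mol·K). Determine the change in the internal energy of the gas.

n = P₁V₁/(RT₁) = 139×50.9/(8.314×374) = 2.28 mol.
Adiabatic: TV^(γ−1) = const ⇒ T₂ = 374×(0.455)^0.400 = 273 K; PV^γ = const ⇒ P₂ = 46.1 kPa.
For an ideal gas ΔU = nCvΔT with Cv = (5/2)R = 20.8 J/(mol·K).
ΔU = 2.28×20.8×(273−374) = -4780 J.

-4780 J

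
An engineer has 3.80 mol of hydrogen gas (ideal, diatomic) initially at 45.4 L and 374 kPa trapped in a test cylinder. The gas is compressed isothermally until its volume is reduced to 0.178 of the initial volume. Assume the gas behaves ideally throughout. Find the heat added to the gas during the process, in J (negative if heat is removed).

T₁ = P₁V₁/(nR) = 374×45.4/(3.80×8.314) = 537 K.
Isothermal: T stays 537 K; PV = const ⇒ V₂ = 8.08 L, P₂ = 2100 kPa.
ΔU = 0 (ideal gas, T constant).
W = nRT ln(V₂/V₁) = 3.80×8.314×537×ln(0.178) = -29300 J.
Q = ΔU + W = -29300 J.

-29300 J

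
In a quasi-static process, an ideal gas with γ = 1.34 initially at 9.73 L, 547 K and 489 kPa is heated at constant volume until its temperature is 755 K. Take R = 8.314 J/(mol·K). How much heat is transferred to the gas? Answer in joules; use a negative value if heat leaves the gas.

5320 J

n = P₁V₁/(RT₁) = 489×9.73/(8.314×547) = 1.05 mol.
Isochoric: V stays 9.73 L; P/T = const ⇒ T₂ = 755 K, P₂ = 675 kPa.
W = 0 (no volume change).
ΔU = nCvΔT = 1.05×24.5×(755−547) = 5320 J.
Q = ΔU = 5320 J.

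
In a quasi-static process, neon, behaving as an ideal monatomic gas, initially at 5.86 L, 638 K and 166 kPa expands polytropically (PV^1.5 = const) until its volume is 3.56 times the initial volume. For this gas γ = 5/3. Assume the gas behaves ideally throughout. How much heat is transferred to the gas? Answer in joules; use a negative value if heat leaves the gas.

229 J

n = P₁V₁/(RT₁) = 166×5.86/(8.314×638) = 0.183 mol.
Polytropic n=1.5: T₂ = T₁(V₁/V₂)^(n−1) = 638×(0.281)^0.50 = 338 K; P₂ = P₁(V₁/V₂)^n = 24.7 kPa.
W = (P₁V₁−P₂V₂)/(n−1) = (166×5.86−24.7×20.9)/0.50 = 914 J.
ΔU = nCvΔT = 0.183×12.5×(338−638) = -686 J.
Q = ΔU + W = 229 J.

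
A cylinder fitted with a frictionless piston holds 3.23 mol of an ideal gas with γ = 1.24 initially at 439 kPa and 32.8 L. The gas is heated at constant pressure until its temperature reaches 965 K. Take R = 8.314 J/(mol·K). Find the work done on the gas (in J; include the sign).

-11500 J

T₁ = P₁V₁/(nR) = 439×32.8/(3.23×8.314) = 536 K.
Isobaric: P stays 439 kPa; V/T = const ⇒ T₂ = 965 K, V₂ = 59.0 L.
W = PΔV = 439×(59.0−32.8) kPa·L = 11500 J.
Work done on the gas = −W_by = -11500 J.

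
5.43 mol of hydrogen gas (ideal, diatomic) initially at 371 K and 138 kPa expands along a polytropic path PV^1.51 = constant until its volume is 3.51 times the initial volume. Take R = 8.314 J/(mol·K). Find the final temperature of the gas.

V₁ = nRT₁/P₁ = 5.43×8.314×371/138 = 121 L.
Polytropic n=1.51: T₂ = T₁(V₁/V₂)^(n−1) = 371×(0.285)^0.51 = 196 K; P₂ = P₁(V₁/V₂)^n = 20.7 kPa.

196 K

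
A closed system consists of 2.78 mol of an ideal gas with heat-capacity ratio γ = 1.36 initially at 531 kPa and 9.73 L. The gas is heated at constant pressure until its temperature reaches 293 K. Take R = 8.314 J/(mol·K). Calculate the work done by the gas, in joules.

T₁ = P₁V₁/(nR) = 531×9.73/(2.78×8.314) = 224 K.
Isobaric: P stays 531 kPa; V/T = const ⇒ T₂ = 293 K, V₂ = 12.8 L.
W = PΔV = 531×(12.8−9.73) kPa·L = 1610 J.

1610 J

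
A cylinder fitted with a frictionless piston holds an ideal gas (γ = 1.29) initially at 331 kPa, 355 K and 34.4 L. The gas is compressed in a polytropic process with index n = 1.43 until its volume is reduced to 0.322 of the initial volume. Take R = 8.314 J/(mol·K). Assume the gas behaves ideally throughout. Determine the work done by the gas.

n = P₁V₁/(RT₁) = 331×34.4/(8.314×355) = 3.86 mol.
Polytropic n=1.43: T₂ = T₁(V₁/V₂)^(n−1) = 355×(3.11)^0.43 = 578 K; P₂ = P₁(V₁/V₂)^n = 1670 kPa.
W = (P₁V₁−P₂V₂)/(n−1) = (331×34.4−1670×11.1)/0.43 = -16600 J.

-16600 J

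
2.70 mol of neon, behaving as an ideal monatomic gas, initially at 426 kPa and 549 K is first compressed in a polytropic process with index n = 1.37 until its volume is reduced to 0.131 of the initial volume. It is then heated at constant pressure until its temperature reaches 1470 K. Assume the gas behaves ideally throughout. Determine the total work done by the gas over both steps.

-30500 J

V₁ = nRT₁/P₁ = 2.70×8.314×549/426 = 28.9 L.
Step 1 — Polytropic n=1.37: T₂ = T₁(V₁/V₂)^(n−1) = 549×(7.63)^0.37 = 1160 K; P₂ = P₁(V₁/V₂)^n = 6900 kPa.
W = (P₁V₁−P₂V₂)/(n−1) = (426×28.9−6900×3.79)/0.37 = -37300 J.
ΔU = nCvΔT = 2.70×12.5×(1160−549) = 20700 J.
Q = ΔU + W = -16600 J.
State after step 1: P = 6900 kPa, V = 3.79 L, T = 1160 K.
Step 2 — Isobaric: P stays 6900 kPa; V/T = const ⇒ T₂ = 1470 K, V₂ = 4.78 L.
W = PΔV = 6900×(4.78−3.79) kPa·L = 6860 J.
ΔU = nCvΔT = 2.70×12.5×(1470−1160) = 10300 J.
Q = ΔU + W = nCpΔT = 17100 J.
Net over both steps: W = -30500 J, Q = 518 J, ΔU = 31000 J.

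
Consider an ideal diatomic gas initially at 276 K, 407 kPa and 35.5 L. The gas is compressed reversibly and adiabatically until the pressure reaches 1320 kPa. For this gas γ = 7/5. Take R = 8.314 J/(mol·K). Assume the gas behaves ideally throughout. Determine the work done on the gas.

n = P₁V₁/(RT₁) = 407×35.5/(8.314×276) = 6.30 mol.
Adiabatic: T₂/T₁ = (P₂/P₁)^((γ−1)/γ) ⇒ T₂ = 276×(3.24)^0.286 = 386 K; V₂ = 15.3 L.
ΔU = nCvΔT = 6.30×20.8×(386−276) = 14400 J.
Q = 0 for an adiabatic process, so W = −ΔU = -14400 J.
Work done on the gas = −W_by = 14400 J.

14400 J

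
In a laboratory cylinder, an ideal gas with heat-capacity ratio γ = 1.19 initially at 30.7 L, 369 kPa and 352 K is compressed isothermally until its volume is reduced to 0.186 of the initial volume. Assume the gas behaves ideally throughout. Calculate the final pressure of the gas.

Isothermal: T stays 352 K; PV = const ⇒ V₂ = 5.71 L, P₂ = 1980 kPa.

1980 kPa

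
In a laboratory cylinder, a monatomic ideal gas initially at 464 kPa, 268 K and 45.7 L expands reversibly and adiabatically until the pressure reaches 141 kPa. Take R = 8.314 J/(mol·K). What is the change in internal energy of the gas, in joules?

-12100 J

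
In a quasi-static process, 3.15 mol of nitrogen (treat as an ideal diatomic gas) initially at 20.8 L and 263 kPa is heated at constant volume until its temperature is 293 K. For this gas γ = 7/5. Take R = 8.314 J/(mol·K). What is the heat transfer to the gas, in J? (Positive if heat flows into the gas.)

5510 J

T₁ = P₁V₁/(nR) = 263×20.8/(3.15×8.314) = 209 K.
Isochoric: V stays 20.8 L; P/T = const ⇒ T₂ = 293 K, P₂ = 369 kPa.
W = 0 (no volume change).
ΔU = nCvΔT = 3.15×20.8×(293−209) = 5510 J.
Q = ΔU = 5510 J.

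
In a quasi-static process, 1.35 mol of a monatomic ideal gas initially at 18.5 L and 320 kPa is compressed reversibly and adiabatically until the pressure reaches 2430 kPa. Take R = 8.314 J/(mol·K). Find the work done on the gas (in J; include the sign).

11100 J

T₁ = P₁V₁/(nR) = 320×18.5/(1.35×8.314) = 527 K.
Adiabatic: T₂/T₁ = (P₂/P₁)^((γ−1)/γ) ⇒ T₂ = 527×(7.59)^0.400 = 1190 K; V₂ = 5.48 L.
ΔU = nCvΔT = 1.35×12.5×(1190−527) = 11100 J.
Q = 0 for an adiabatic process, so W = −ΔU = -11100 J.
Work done on the gas = −W_by = 11100 J.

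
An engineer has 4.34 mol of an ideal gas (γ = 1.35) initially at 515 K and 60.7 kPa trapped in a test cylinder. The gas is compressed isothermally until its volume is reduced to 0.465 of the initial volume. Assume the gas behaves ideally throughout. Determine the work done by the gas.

V₁ = nRT₁/P₁ = 4.34×8.314×515/60.7 = 306 L.
Isothermal: T stays 515 K; PV = const ⇒ V₂ = 142 L, P₂ = 131 kPa.
W = nRT ln(V₂/V₁) = 4.34×8.314×515×ln(0.465) = -14200 J.

-14200 J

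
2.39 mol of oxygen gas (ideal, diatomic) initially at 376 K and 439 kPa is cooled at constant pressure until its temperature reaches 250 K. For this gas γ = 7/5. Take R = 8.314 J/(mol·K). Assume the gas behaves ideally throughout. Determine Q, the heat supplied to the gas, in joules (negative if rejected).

-8760 J

V₁ = nRT₁/P₁ = 2.39×8.314×376/439 = 17.0 L.
Isobaric: P stays 439 kPa; V/T = const ⇒ T₂ = 250 K, V₂ = 11.3 L.
W = PΔV = 439×(11.3−17.0) kPa·L = -2500 J.
ΔU = nCvΔT = 2.39×20.8×(250−376) = -6260 J.
Q = ΔU + W = nCpΔT = -8760 J.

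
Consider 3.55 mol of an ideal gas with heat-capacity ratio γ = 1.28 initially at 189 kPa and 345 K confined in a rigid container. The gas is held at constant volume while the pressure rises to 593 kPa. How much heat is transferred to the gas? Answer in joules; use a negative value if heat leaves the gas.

77700 J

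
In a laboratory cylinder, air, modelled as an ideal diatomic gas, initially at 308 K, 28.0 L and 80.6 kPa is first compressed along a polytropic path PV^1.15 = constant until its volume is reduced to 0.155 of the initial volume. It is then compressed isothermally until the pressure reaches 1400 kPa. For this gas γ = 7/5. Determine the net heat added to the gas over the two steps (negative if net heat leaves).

n = P₁V₁/(RT₁) = 80.6×28.0/(8.314×308) = 0.881 mol.
Step 1 — Polytropic n=1.15: T₂ = T₁(V₁/V₂)^(n−1) = 308×(6.45)^0.15 = 407 K; P₂ = P₁(V₁/V₂)^n = 688 kPa.
W = (P₁V₁−P₂V₂)/(n−1) = (80.6×28.0−688×4.34)/0.15 = -4850 J.
ΔU = nCvΔT = 0.881×20.8×(407−308) = 1820 J.
Q = ΔU + W = -3030 J.
State after step 1: P = 688 kPa, V = 4.34 L, T = 407 K.
Step 2 — Isothermal: T stays 407 K; PV = const ⇒ V₂ = 2.13 L, P₂ = 1400 kPa.
ΔU = 0 (ideal gas, T constant).
W = nRT ln(V₂/V₁) = 0.881×8.314×407×ln(0.491) = -2120 J.
Q = ΔU + W = -2120 J.
Net over both steps: W = -6980 J, Q = -5160 J, ΔU = 1820 J.

-5160 J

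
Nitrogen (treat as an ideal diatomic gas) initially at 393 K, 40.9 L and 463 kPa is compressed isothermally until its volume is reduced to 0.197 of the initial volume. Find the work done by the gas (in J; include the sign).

-30800 J

n = P₁V₁/(RT₁) = 463×40.9/(8.314×393) = 5.80 mol.
Isothermal: T stays 393 K; PV = const ⇒ V₂ = 8.06 L, P₂ = 2350 kPa.
W = nRT ln(V₂/V₁) = 5.80×8.314×393×ln(0.197) = -30800 J.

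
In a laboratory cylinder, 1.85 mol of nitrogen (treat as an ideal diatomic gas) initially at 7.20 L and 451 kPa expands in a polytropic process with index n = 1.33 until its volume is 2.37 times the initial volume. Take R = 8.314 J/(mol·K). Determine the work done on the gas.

-2440 J

T₁ = P₁V₁/(nR) = 451×7.20/(1.85×8.314) = 211 K.
Polytropic n=1.33: T₂ = T₁(V₁/V₂)^(n−1) = 211×(0.422)^0.33 = 159 K; P₂ = P₁(V₁/V₂)^n = 143 kPa.
W = (P₁V₁−P₂V₂)/(n−1) = (451×7.20−143×17.1)/0.33 = 2440 J.
Work done on the gas = −W_by = -2440 J.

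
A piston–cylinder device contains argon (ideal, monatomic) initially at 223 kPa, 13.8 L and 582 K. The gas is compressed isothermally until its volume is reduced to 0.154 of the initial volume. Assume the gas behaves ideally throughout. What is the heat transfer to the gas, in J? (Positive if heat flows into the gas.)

-5760 J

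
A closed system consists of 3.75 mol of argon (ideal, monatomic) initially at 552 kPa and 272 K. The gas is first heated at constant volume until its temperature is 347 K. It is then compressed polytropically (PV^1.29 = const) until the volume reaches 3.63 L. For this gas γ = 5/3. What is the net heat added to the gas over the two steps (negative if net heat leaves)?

V₁ = nRT₁/P₁ = 3.75×8.314×272/552 = 15.4 L.
Step 1 — Isochoric: V stays 15.4 L; P/T = const ⇒ T₂ = 347 K, P₂ = 704 kPa.
W = 0 (no volume change).
ΔU = nCvΔT = 3.75×12.5×(347−272) = 3510 J.
Q = ΔU = 3510 J.
State after step 1: P = 704 kPa, V = 15.4 L, T = 347 K.
Step 2 — Polytropic n=1.29: T₂ = T₁(V₁/V₂)^(n−1) = 347×(4.23)^0.29 = 527 K; P₂ = P₁(V₁/V₂)^n = 4530 kPa.
W = (P₁V₁−P₂V₂)/(n−1) = (704×15.4−4530×3.63)/0.29 = -19400 J.
ΔU = nCvΔT = 3.75×12.5×(527−347) = 8430 J.
Q = ΔU + W = -11000 J.
Net over both steps: W = -19400 J, Q = -7440 J, ΔU = 11900 J.

-7440 J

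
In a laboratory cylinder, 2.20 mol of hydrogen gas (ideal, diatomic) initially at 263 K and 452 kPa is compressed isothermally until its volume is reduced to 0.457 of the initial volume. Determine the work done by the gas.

-3770 J

V₁ = nRT₁/P₁ = 2.20×8.314×263/452 = 10.6 L.
Isothermal: T stays 263 K; PV = const ⇒ V₂ = 4.86 L, P₂ = 989 kPa.
W = nRT ln(V₂/V₁) = 2.20×8.314×263×ln(0.457) = -3770 J.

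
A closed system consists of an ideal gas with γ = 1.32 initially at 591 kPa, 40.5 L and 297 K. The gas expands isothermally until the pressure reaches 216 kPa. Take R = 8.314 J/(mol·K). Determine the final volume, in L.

111 L

Isothermal: T stays 297 K; PV = const ⇒ V₂ = 111 L, P₂ = 216 kPa.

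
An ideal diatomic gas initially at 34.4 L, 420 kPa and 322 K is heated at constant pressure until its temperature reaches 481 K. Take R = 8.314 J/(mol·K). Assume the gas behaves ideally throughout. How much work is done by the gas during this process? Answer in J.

n = P₁V₁/(RT₁) = 420×34.4/(8.314×322) = 5.40 mol.
Isobaric: P stays 420 kPa; V/T = const ⇒ T₂ = 481 K, V₂ = 51.4 L.
W = PΔV = 420×(51.4−34.4) kPa·L = 7130 J.

7130 J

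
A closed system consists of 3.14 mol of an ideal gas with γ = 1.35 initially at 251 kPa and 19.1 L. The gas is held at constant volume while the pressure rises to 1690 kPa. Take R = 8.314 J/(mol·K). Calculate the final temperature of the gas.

1240 K

T₁ = P₁V₁/(nR) = 251×19.1/(3.14×8.314) = 184 K.
Isochoric: V stays 19.1 L; P/T = const ⇒ T₂ = 1240 K, P₂ = 1690 kPa.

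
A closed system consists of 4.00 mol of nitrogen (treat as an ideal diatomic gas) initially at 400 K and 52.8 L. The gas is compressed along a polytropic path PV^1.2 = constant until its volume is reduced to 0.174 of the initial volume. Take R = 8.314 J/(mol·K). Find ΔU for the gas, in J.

13900 J

P₁ = nRT₁/V₁ = 4.00×8.314×400/52.8 = 252 kPa.
Polytropic n=1.2: T₂ = T₁(V₁/V₂)^(n−1) = 400×(5.75)^0.20 = 567 K; P₂ = P₁(V₁/V₂)^n = 2050 kPa.
For an ideal gas ΔU = nCvΔT with Cv = (5/2)R = 20.8 J/(mol·K).
ΔU = 4.00×20.8×(567−400) = 13900 J.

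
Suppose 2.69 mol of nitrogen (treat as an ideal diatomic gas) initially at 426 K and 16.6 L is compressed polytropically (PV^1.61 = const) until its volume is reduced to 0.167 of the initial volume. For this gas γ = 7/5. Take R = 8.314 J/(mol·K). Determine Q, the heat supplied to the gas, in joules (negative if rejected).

P₁ = nRT₁/V₁ = 2.69×8.314×426/16.6 = 574 kPa.
Polytropic n=1.61: T₂ = T₁(V₁/V₂)^(n−1) = 426×(5.99)^0.61 = 1270 K; P₂ = P₁(V₁/V₂)^n = 10200 kPa.
W = (P₁V₁−P₂V₂)/(n−1) = (574×16.6−10200×2.77)/0.61 = -30900 J.
ΔU = nCvΔT = 2.69×20.8×(1270−426) = 47100 J.
Q = ΔU + W = 16200 J.

16200 J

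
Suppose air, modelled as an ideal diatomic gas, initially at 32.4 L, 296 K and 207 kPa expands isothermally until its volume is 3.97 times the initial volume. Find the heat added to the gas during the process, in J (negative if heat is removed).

9250 J

n = P₁V₁/(RT₁) = 207×32.4/(8.314×296) = 2.73 mol.
Isothermal: T stays 296 K; PV = const ⇒ V₂ = 129 L, P₂ = 52.1 kPa.
ΔU = 0 (ideal gas, T constant).
W = nRT ln(V₂/V₁) = 2.73×8.314×296×ln(3.97) = 9250 J.
Q = ΔU + W = 9250 J.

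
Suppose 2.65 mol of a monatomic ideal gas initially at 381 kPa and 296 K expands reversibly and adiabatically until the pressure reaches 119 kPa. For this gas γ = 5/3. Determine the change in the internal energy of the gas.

V₁ = nRT₁/P₁ = 2.65×8.314×296/381 = 17.1 L.
Adiabatic: T₂/T₁ = (P₂/P₁)^((γ−1)/γ) ⇒ T₂ = 296×(0.312)^0.400 = 186 K; V₂ = 34.4 L.
For an ideal gas ΔU = nCvΔT with Cv = (3/2)R = 12.5 J/(mol·K).
ΔU = 2.65×12.5×(186−296) = -3640 J.

-3640 J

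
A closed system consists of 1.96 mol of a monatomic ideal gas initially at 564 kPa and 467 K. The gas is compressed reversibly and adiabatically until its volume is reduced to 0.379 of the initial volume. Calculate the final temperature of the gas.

892 K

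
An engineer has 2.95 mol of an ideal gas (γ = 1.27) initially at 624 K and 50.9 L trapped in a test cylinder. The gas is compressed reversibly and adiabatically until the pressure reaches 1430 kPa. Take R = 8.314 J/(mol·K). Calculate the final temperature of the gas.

869 K

P₁ = nRT₁/V₁ = 2.95×8.314×624/50.9 = 301 kPa.
Adiabatic: T₂/T₁ = (P₂/P₁)^((γ−1)/γ) ⇒ T₂ = 624×(4.76)^0.213 = 869 K; V₂ = 14.9 L.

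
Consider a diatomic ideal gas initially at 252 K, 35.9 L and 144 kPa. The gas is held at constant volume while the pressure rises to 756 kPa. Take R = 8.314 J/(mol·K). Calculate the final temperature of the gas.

1320 K

Isochoric: V stays 35.9 L; P/T = const ⇒ T₂ = 1320 K, P₂ = 756 kPa.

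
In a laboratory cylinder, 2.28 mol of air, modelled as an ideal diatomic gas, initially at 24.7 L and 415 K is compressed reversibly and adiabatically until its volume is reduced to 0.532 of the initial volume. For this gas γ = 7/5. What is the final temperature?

534 K

P₁ = nRT₁/V₁ = 2.28×8.314×415/24.7 = 318 kPa.
Adiabatic: TV^(γ−1) = const ⇒ T₂ = 415×(1.88)^0.400 = 534 K; PV^γ = const ⇒ P₂ = 771 kPa.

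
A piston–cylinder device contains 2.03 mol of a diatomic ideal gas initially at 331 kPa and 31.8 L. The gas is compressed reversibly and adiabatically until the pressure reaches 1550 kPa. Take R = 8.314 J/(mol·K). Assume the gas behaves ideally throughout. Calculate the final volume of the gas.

10.6 L

T₁ = P₁V₁/(nR) = 331×31.8/(2.03×8.314) = 624 K.
Adiabatic: T₂/T₁ = (P₂/P₁)^((γ−1)/γ) ⇒ T₂ = 624×(4.68)^0.286 = 969 K; V₂ = 10.6 L.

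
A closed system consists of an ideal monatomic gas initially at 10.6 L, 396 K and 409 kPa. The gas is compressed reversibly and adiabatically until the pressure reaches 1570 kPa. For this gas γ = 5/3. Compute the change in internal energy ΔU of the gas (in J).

4630 J

n = P₁V₁/(RT₁) = 409×10.6/(8.314×396) = 1.32 mol.
Adiabatic: T₂/T₁ = (P₂/P₁)^((γ−1)/γ) ⇒ T₂ = 396×(3.84)^0.400 = 678 K; V₂ = 4.73 L.
For an ideal gas ΔU = nCvΔT with Cv = (3/2)R = 12.5 J/(mol·K).
ΔU = 1.32×12.5×(678−396) = 4630 J.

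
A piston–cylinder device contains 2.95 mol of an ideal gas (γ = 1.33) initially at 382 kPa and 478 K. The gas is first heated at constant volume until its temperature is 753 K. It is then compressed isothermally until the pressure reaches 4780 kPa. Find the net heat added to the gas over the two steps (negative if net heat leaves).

V₁ = nRT₁/P₁ = 2.95×8.314×478/382 = 30.7 L.
Step 1 — Isochoric: V stays 30.7 L; P/T = const ⇒ T₂ = 753 K, P₂ = 602 kPa.
W = 0 (no volume change).
ΔU = nCvΔT = 2.95×25.2×(753−478) = 20400 J.
Q = ΔU = 20400 J.
State after step 1: P = 602 kPa, V = 30.7 L, T = 753 K.
Step 2 — Isothermal: T stays 753 K; PV = const ⇒ V₂ = 3.86 L, P₂ = 4780 kPa.
ΔU = 0 (ideal gas, T constant).
W = nRT ln(V₂/V₁) = 2.95×8.314×753×ln(0.126) = -38300 J.
Q = ΔU + W = -38300 J.
Net over both steps: W = -38300 J, Q = -17800 J, ΔU = 20400 J.

-17800 J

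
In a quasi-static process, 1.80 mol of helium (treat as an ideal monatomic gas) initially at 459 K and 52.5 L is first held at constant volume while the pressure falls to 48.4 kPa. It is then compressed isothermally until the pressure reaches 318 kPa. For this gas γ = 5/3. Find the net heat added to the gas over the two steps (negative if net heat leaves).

P₁ = nRT₁/V₁ = 1.80×8.314×459/52.5 = 131 kPa.
Step 1 — Isochoric: V stays 52.5 L; P/T = const ⇒ T₂ = 170 K, P₂ = 48.4 kPa.
W = 0 (no volume change).
ΔU = nCvΔT = 1.80×12.5×(170−459) = -6490 J.
Q = ΔU = -6490 J.
State after step 1: P = 48.4 kPa, V = 52.5 L, T = 170 K.
Step 2 — Isothermal: T stays 170 K; PV = const ⇒ V₂ = 7.99 L, P₂ = 318 kPa.
ΔU = 0 (ideal gas, T constant).
W = nRT ln(V₂/V₁) = 1.80×8.314×170×ln(0.152) = -4780 J.
Q = ΔU + W = -4780 J.
Net over both steps: W = -4780 J, Q = -11300 J, ΔU = -6490 J.

-11300 J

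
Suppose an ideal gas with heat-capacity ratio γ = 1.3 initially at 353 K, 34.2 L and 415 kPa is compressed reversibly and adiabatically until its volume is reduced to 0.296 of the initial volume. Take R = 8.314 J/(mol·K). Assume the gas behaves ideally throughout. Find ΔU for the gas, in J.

20900 J

n = P₁V₁/(RT₁) = 415×34.2/(8.314×353) = 4.84 mol.
Adiabatic: TV^(γ−1) = const ⇒ T₂ = 353×(3.38)^0.300 = 509 K; PV^γ = const ⇒ P₂ = 2020 kPa.
For an ideal gas ΔU = nCvΔT with Cv = R/(γ−1) = 27.7 J/(mol·K).
ΔU = 4.84×27.7×(509−353) = 20900 J.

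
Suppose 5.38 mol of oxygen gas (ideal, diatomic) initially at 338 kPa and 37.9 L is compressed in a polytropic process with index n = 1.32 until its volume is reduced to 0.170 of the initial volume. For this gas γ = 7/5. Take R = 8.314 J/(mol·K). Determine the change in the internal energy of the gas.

24400 J

T₁ = P₁V₁/(nR) = 338×37.9/(5.38×8.314) = 286 K.
Polytropic n=1.32: T₂ = T₁(V₁/V₂)^(n−1) = 286×(5.88)^0.32 = 505 K; P₂ = P₁(V₁/V₂)^n = 3510 kPa.
For an ideal gas ΔU = nCvΔT with Cv = (5/2)R = 20.8 J/(mol·K).
ΔU = 5.38×20.8×(505−286) = 24400 J.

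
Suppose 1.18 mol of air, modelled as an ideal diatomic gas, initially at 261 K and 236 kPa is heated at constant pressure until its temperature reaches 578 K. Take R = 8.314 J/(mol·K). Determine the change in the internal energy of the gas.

V₁ = nRT₁/P₁ = 1.18×8.314×261/236 = 10.8 L.
Isobaric: P stays 236 kPa; V/T = const ⇒ T₂ = 578 K, V₂ = 24.0 L.
For an ideal gas ΔU = nCvΔT with Cv = (5/2)R = 20.8 J/(mol·K).
ΔU = 1.18×20.8×(578−261) = 7770 J.

7770 J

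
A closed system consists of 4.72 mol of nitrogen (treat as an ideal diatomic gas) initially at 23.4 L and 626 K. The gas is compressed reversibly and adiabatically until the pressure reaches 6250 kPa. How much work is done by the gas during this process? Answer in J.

-40800 J

P₁ = nRT₁/V₁ = 4.72×8.314×626/23.4 = 1050 kPa.
Adiabatic: T₂/T₁ = (P₂/P₁)^((γ−1)/γ) ⇒ T₂ = 626×(5.95)^0.286 = 1040 K; V₂ = 6.54 L.
ΔU = nCvΔT = 4.72×20.8×(1040−626) = 40800 J.
Q = 0 for an adiabatic process, so W = −ΔU = -40800 J.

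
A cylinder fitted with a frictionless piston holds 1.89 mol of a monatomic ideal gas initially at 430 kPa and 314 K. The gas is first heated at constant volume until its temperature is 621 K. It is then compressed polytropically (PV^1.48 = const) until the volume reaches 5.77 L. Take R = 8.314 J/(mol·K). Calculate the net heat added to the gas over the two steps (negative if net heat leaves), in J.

V₁ = nRT₁/P₁ = 1.89×8.314×314/430 = 11.5 L.
Step 1 — Isochoric: V stays 11.5 L; P/T = const ⇒ T₂ = 621 K, P₂ = 850 kPa.
W = 0 (no volume change).
ΔU = nCvΔT = 1.89×12.5×(621−314) = 7240 J.
Q = ΔU = 7240 J.
State after step 1: P = 850 kPa, V = 11.5 L, T = 621 K.
Step 2 — Polytropic n=1.48: T₂ = T₁(V₁/V₂)^(n−1) = 621×(1.99)^0.48 = 864 K; P₂ = P₁(V₁/V₂)^n = 2350 kPa.
W = (P₁V₁−P₂V₂)/(n−1) = (850×11.5−2350×5.77)/0.48 = -7950 J.
ΔU = nCvΔT = 1.89×12.5×(864−621) = 5720 J.
Q = ΔU + W = -2230 J.
Net over both steps: W = -7950 J, Q = 5010 J, ΔU = 13000 J.

5010 J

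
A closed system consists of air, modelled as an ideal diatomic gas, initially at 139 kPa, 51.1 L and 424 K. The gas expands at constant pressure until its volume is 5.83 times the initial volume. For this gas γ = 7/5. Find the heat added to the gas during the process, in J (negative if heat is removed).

n = P₁V₁/(RT₁) = 139×51.1/(8.314×424) = 2.01 mol.
Isobaric: P stays 139 kPa; V/T = const ⇒ T₂ = 2470 K, V₂ = 298 L.
W = PΔV = 139×(298−51.1) kPa·L = 34300 J.
ΔU = nCvΔT = 2.01×20.8×(2470−424) = 85800 J.
Q = ΔU + W = nCpΔT = 120000 J.

120000 J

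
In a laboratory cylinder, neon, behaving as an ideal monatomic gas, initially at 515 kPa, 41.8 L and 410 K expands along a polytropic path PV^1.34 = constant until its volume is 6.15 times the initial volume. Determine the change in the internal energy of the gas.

n = P₁V₁/(RT₁) = 515×41.8/(8.314×410) = 6.32 mol.
Polytropic n=1.34: T₂ = T₁(V₁/V₂)^(n−1) = 410×(0.163)^0.34 = 221 K; P₂ = P₁(V₁/V₂)^n = 45.2 kPa.
For an ideal gas ΔU = nCvΔT with Cv = (3/2)R = 12.5 J/(mol·K).
ΔU = 6.32×12.5×(221−410) = -14900 J.

-14900 J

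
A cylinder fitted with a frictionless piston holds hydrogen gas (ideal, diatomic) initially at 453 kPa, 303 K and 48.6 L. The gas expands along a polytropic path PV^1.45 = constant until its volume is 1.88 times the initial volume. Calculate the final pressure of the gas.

181 kPa

Polytropic n=1.45: T₂ = T₁(V₁/V₂)^(n−1) = 303×(0.532)^0.45 = 228 K; P₂ = P₁(V₁/V₂)^n = 181 kPa.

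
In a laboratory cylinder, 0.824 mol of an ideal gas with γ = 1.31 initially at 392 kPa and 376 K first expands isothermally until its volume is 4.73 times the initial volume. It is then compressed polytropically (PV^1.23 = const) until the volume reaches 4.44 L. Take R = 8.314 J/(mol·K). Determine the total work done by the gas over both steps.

-2320 J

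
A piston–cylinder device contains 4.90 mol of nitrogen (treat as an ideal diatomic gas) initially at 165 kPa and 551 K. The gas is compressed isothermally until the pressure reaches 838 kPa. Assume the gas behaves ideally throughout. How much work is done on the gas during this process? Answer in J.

36500 J

V₁ = nRT₁/P₁ = 4.90×8.314×551/165 = 136 L.
Isothermal: T stays 551 K; PV = const ⇒ V₂ = 26.8 L, P₂ = 838 kPa.
W = nRT ln(V₂/V₁) = 4.90×8.314×551×ln(0.197) = -36500 J.
Work done on the gas = −W_by = 36500 J.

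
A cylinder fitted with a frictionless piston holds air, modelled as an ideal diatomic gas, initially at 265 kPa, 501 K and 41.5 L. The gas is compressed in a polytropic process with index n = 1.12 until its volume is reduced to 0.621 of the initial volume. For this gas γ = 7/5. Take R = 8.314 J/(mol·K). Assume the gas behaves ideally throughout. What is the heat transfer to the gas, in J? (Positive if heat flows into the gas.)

-3770 J

n = P₁V₁/(RT₁) = 265×41.5/(8.314×501) = 2.64 mol.
Polytropic n=1.12: T₂ = T₁(V₁/V₂)^(n−1) = 501×(1.61)^0.12 = 530 K; P₂ = P₁(V₁/V₂)^n = 452 kPa.
W = (P₁V₁−P₂V₂)/(n−1) = (265×41.5−452×25.8)/0.12 = -5390 J.
ΔU = nCvΔT = 2.64×20.8×(530−501) = 1620 J.
Q = ΔU + W = -3770 J.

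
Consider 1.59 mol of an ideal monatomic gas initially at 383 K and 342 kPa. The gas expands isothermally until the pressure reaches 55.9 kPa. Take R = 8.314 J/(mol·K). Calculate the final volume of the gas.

V₁ = nRT₁/P₁ = 1.59×8.314×383/342 = 14.8 L.
Isothermal: T stays 383 K; PV = const ⇒ V₂ = 90.6 L, P₂ = 55.9 kPa.

90.6 L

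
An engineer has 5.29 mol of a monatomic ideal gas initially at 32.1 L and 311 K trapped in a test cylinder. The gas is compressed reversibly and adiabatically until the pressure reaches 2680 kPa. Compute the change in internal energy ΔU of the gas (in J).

22300 J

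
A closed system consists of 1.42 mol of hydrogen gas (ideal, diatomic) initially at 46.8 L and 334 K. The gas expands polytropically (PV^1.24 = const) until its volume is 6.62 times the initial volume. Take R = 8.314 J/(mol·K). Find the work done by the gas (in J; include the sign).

P₁ = nRT₁/V₁ = 1.42×8.314×334/46.8 = 84.3 kPa.
Polytropic n=1.24: T₂ = T₁(V₁/V₂)^(n−1) = 334×(0.151)^0.24 = 212 K; P₂ = P₁(V₁/V₂)^n = 8.09 kPa.
W = (P₁V₁−P₂V₂)/(n−1) = (84.3×46.8−8.09×310)/0.24 = 5990 J.

5990 J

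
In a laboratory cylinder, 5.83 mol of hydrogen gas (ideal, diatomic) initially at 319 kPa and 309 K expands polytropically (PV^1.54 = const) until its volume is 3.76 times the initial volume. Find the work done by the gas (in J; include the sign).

14200 J

V₁ = nRT₁/P₁ = 5.83×8.314×309/319 = 47.0 L.
Polytropic n=1.54: T₂ = T₁(V₁/V₂)^(n−1) = 309×(0.266)^0.54 = 151 K; P₂ = P₁(V₁/V₂)^n = 41.5 kPa.
W = (P₁V₁−P₂V₂)/(n−1) = (319×47.0−41.5×177)/0.54 = 14200 J.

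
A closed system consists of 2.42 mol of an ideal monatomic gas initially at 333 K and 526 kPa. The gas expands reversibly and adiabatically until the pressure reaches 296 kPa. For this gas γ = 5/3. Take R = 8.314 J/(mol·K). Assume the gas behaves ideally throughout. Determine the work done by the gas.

V₁ = nRT₁/P₁ = 2.42×8.314×333/526 = 12.7 L.
Adiabatic: T₂/T₁ = (P₂/P₁)^((γ−1)/γ) ⇒ T₂ = 333×(0.563)^0.400 = 265 K; V₂ = 18.0 L.
ΔU = nCvΔT = 2.42×12.5×(265−333) = -2060 J.
Q = 0 for an adiabatic process, so W = −ΔU = 2060 J.

2060 J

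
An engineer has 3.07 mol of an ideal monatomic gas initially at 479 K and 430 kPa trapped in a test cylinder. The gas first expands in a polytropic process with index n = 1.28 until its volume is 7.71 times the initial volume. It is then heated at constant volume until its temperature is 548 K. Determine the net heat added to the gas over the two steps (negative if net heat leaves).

V₁ = nRT₁/P₁ = 3.07×8.314×479/430 = 28.4 L.
Step 1 — Polytropic n=1.28: T₂ = T₁(V₁/V₂)^(n−1) = 479×(0.130)^0.28 = 270 K; P₂ = P₁(V₁/V₂)^n = 31.5 kPa.
W = (P₁V₁−P₂V₂)/(n−1) = (430×28.4−31.5×219)/0.28 = 19000 J.
ΔU = nCvΔT = 3.07×12.5×(270−479) = -7990 J.
Q = ΔU + W = 11000 J.
State after step 1: P = 31.5 kPa, V = 219 L, T = 270 K.
Step 2 — Isochoric: V stays 219 L; P/T = const ⇒ T₂ = 548 K, P₂ = 63.8 kPa.
W = 0 (no volume change).
ΔU = nCvΔT = 3.07×12.5×(548−270) = 10600 J.
Q = ΔU = 10600 J.
Net over both steps: W = 19000 J, Q = 21700 J, ΔU = 2640 J.

21700 J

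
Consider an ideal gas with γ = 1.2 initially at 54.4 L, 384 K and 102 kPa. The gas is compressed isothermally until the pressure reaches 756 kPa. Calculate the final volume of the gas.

7.34 L

Isothermal: T stays 384 K; PV = const ⇒ V₂ = 7.34 L, P₂ = 756 kPa.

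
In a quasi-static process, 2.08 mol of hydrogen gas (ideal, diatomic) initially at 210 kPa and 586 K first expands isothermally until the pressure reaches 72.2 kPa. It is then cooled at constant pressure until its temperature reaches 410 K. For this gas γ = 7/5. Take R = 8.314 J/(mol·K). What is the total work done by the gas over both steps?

V₁ = nRT₁/P₁ = 2.08×8.314×586/210 = 48.3 L.
Step 1 — Isothermal: T stays 586 K; PV = const ⇒ V₂ = 140 L, P₂ = 72.2 kPa.
ΔU = 0 (ideal gas, T constant).
W = nRT ln(V₂/V₁) = 2.08×8.314×586×ln(2.91) = 10800 J.
Q = ΔU + W = 10800 J.
State after step 1: P = 72.2 kPa, V = 140 L, T = 586 K.
Step 2 — Isobaric: P stays 72.2 kPa; V/T = const ⇒ T₂ = 410 K, V₂ = 98.2 L.
W = PΔV = 72.2×(98.2−140) kPa·L = -3040 J.
ΔU = nCvΔT = 2.08×20.8×(410−586) = -7610 J.
Q = ΔU + W = nCpΔT = -10700 J.
Net over both steps: W = 7780 J, Q = 167 J, ΔU = -7610 J.

7780 J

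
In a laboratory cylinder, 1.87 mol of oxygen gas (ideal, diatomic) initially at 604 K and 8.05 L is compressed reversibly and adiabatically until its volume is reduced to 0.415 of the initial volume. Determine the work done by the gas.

-9900 J

P₁ = nRT₁/V₁ = 1.87×8.314×604/8.05 = 1170 kPa.
Adiabatic: TV^(γ−1) = const ⇒ T₂ = 604×(2.41)^0.400 = 859 K; PV^γ = const ⇒ P₂ = 4000 kPa.
ΔU = nCvΔT = 1.87×20.8×(859−604) = 9900 J.
Q = 0 for an adiabatic process, so W = −ΔU = -9900 J.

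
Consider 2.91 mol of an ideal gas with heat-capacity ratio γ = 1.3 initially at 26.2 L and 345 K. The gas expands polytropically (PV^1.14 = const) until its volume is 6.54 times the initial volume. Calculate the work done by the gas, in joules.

13800 J

P₁ = nRT₁/V₁ = 2.91×8.314×345/26.2 = 319 kPa.
Polytropic n=1.14: T₂ = T₁(V₁/V₂)^(n−1) = 345×(0.153)^0.14 = 265 K; P₂ = P₁(V₁/V₂)^n = 37.5 kPa.
W = (P₁V₁−P₂V₂)/(n−1) = (319×26.2−37.5×171)/0.14 = 13800 J.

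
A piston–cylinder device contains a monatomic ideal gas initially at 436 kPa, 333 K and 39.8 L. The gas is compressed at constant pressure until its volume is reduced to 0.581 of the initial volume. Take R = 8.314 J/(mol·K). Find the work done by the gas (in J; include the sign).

n = P₁V₁/(RT₁) = 436×39.8/(8.314×333) = 6.27 mol.
Isobaric: P stays 436 kPa; V/T = const ⇒ T₂ = 193 K, V₂ = 23.1 L.
W = PΔV = 436×(23.1−39.8) kPa·L = -7270 J.

-7270 J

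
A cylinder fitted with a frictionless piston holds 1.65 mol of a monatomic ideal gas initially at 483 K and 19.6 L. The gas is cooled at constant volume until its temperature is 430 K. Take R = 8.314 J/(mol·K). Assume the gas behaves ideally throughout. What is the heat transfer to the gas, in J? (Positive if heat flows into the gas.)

-1090 J

P₁ = nRT₁/V₁ = 1.65×8.314×483/19.6 = 338 kPa.
Isochoric: V stays 19.6 L; P/T = const ⇒ T₂ = 430 K, P₂ = 301 kPa.
W = 0 (no volume change).
ΔU = nCvΔT = 1.65×12.5×(430−483) = -1090 J.
Q = ΔU = -1090 J.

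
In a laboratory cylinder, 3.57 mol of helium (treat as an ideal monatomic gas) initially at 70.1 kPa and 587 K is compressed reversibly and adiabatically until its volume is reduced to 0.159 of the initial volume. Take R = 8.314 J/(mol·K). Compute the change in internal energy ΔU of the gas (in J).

62900 J

V₁ = nRT₁/P₁ = 3.57×8.314×587/70.1 = 249 L.
Adiabatic: TV^(γ−1) = const ⇒ T₂ = 587×(6.29)^0.667 = 2000 K; PV^γ = const ⇒ P₂ = 1500 kPa.
For an ideal gas ΔU = nCvΔT with Cv = (3/2)R = 12.5 J/(mol·K).
ΔU = 3.57×12.5×(2000−587) = 62900 J.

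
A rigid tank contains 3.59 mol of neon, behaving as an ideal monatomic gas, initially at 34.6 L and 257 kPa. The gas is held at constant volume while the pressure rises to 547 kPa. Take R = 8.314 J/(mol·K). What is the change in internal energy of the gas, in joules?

T₁ = P₁V₁/(nR) = 257×34.6/(3.59×8.314) = 298 K.
Isochoric: V stays 34.6 L; P/T = const ⇒ T₂ = 634 K, P₂ = 547 kPa.
For an ideal gas ΔU = nCvΔT with Cv = (3/2)R = 12.5 J/(mol·K).
ΔU = 3.59×12.5×(634−298) = 15100 J.

15100 J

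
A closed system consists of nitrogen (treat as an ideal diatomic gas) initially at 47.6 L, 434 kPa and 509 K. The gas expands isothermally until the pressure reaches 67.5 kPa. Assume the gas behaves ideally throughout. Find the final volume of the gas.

306 L

Isothermal: T stays 509 K; PV = const ⇒ V₂ = 306 L, P₂ = 67.5 kPa.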